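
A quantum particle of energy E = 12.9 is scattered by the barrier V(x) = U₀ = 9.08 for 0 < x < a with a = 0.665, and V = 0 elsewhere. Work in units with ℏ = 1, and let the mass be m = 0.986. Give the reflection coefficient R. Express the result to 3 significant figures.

R = 0.281

E > U₀: inside the barrier k₂ = √(2m(E − U₀))/ℏ = 2.745, k₂a = 1.825.
Matching at both interfaces gives T⁻¹ = 1 + U₀² sin²(k₂a) / [4E(E − U₀)] = 1.392, hence T = 0.719.
R = 1 − T = 0.281.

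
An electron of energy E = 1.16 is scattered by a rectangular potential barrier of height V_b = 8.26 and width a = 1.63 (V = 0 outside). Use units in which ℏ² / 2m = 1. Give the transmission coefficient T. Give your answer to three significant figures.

T = 0.000326

E < V_b: inside the barrier ψ ∝ e^{±κx} with κ = √(2m(V_b − E))/ℏ = 2.665.
κa = 4.343, sinh(κa) = 38.47.
Matching ψ, ψ′ at both faces gives T = [1 + V_b² sinh²(κa) / (4E(V_b − E))]⁻¹ = 1/3066 = 0.000326.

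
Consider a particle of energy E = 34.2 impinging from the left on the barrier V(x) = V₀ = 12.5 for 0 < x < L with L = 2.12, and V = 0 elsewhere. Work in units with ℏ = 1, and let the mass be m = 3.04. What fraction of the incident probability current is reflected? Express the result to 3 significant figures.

R = 0.0255

E > V₀: inside the barrier k₂ = √(2m(E − V₀))/ℏ = 11.49, k₂L = 24.35.
T = [1 + V₀² sin²(k₂L) / (4E(E − V₀))]⁻¹ = 1/1.026 = 0.975.
R = 1 − T = 0.0255.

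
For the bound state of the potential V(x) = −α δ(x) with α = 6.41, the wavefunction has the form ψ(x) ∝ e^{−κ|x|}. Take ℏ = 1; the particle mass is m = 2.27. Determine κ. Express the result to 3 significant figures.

κ = 14.6

Integrating the TISE across x = 0 gives the cusp condition ψ'(0⁺) − ψ'(0⁻) = −(2mα/ℏ²)ψ(0).
With ψ ∝ e^{−κ|x|} this yields −2κ = −2mα/ℏ², so κ = mα/ℏ² = 14.55.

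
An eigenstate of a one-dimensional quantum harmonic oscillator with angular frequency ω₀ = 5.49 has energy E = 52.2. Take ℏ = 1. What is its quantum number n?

n = 9

E_n = ℏω₀(n + ½) ⇒ n = E/(ℏω₀) − ½ = 52.2/5.49 − 0.5 = 9.008 → n = 9.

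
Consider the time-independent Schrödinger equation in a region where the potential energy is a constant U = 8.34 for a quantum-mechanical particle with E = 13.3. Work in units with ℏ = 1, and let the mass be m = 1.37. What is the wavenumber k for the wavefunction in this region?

k = 3.69

With E > U the solution is oscillatory, ψ ∝ e^{±ikx} with k = √(2m(E − U))/ℏ.
k = √(2 × 1.37 × 4.96) = 3.687.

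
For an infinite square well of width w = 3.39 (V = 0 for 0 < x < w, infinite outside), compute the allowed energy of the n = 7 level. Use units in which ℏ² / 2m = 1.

Requiring ψ(0) = ψ(w) = 0 quantises k = nπ/w, hence E_n = ℏ²k²/2m = n²π²ℏ²/(2mw²).
E_7 = 7² × π² / (2 × 0.5 × 3.39²) = 42.08.

E = 42.1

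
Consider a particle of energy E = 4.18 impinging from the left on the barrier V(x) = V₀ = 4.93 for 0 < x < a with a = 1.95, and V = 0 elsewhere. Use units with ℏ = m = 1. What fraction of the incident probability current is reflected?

R = 0.983

Since E < V₀ the interior solution is evanescent with decay constant κ = √(2m(V₀ − E))/ℏ = 1.225.
κa = 2.388, sinh(κa) = 5.401.
Matching ψ, ψ′ at both faces gives T = [1 + V₀² sinh²(κa) / (4E(V₀ − E))]⁻¹ = 1/57.55 = 0.0174.
R = 1 − T = 0.983.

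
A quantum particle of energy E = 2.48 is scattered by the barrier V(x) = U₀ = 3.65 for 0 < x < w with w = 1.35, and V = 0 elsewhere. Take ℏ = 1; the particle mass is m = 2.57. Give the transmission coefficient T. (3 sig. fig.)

T = 0.00463

Since E < U₀ the interior solution is evanescent with decay constant κ = √(2m(U₀ − E))/ℏ = 2.452.
κw = 3.311, sinh(κw) = 13.68.
The exact tunnelling result is T⁻¹ = 1 + U₀² sinh²(κw) / [4E(U₀ − E)] = 215.9, so T = 0.00463.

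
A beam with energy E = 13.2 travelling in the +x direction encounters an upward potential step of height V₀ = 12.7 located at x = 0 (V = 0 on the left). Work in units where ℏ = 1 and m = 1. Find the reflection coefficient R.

R = 0.454

The wavenumbers are k₁ = √(2mE)/ℏ = 5.138 on the left and k₂ = √(2m(E − V₀))/ℏ = 1.000 on the right.
Continuity of ψ and ψ′ at the step yields the reflection amplitude r = (k₁ − k₂)/(k₁ + k₂) = 0.6742; thus R = |r|² = 0.4545, T = 0.5455.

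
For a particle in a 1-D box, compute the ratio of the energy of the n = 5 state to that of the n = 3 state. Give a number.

Since E_n ∝ n², the ratio is (5/3)² = 2.77778.

2.77778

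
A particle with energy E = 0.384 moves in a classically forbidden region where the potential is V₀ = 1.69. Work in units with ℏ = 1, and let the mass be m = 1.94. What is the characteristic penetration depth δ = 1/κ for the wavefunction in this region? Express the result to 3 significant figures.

Since E < V₀ the TISE in this region is ψ'' = κ²ψ with κ = √(2m(V₀ − E))/ℏ.
κ = √(2 × 1.94 × 1.306) = 2.251. The penetration depth is δ = 1/κ = 0.444.

δ = 0.444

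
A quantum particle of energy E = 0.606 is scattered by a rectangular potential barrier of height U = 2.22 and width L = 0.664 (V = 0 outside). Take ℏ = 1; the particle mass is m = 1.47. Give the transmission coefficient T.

E < U: inside the barrier ψ ∝ e^{±κx} with κ = √(2m(U − E))/ℏ = 2.178.
κL = 1.446, sinh(κL) = 2.006.
Matching ψ, ψ′ at both faces gives T = [1 + U² sinh²(κL) / (4E(U − E))]⁻¹ = 1/6.070 = 0.165.

T = 0.165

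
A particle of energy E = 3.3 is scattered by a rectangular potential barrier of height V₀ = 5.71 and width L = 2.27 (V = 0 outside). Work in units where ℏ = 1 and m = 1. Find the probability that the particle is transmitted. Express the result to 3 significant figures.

T = 0.000183

Since E < V₀ the interior solution is evanescent with decay constant κ = √(2m(V₀ − E))/ℏ = 2.195.
κL = 4.984, sinh(κL) = 73.00.
The exact tunnelling result is T⁻¹ = 1 + V₀² sinh²(κL) / [4E(V₀ − E)] = 5463, so T = 0.000183.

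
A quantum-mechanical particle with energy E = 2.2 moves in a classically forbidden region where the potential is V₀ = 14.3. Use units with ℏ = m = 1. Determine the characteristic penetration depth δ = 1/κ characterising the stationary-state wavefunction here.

δ = 0.203

Since E < V₀ the TISE in this region is ψ'' = κ²ψ with κ = √(2m(V₀ − E))/ℏ.
κ = √(2 × 1 × 12.1) = 4.919. The penetration depth is δ = 1/κ = 0.203.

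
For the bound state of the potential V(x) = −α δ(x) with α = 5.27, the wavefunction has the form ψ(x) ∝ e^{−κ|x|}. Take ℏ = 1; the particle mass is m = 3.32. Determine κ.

Integrate −(ℏ²/2m)ψ'' − αδ(x)ψ = Eψ from −ε to +ε: the ψ'' term gives ψ'(0⁺) − ψ'(0⁻) and the δ term gives −(2mα/ℏ²)ψ(0).
With ψ ∝ e^{−κ|x|} this yields −2κ = −2mα/ℏ², so κ = mα/ℏ² = 17.50.

κ = 17.5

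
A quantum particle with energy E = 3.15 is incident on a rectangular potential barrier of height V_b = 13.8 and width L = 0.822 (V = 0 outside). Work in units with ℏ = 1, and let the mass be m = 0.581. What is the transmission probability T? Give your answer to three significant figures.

T = 0.00865

Since E < V_b the interior solution is evanescent with decay constant κ = √(2m(V_b − E))/ℏ = 3.518.
κL = 2.892, sinh(κL) = 8.984.
The exact tunnelling result is T⁻¹ = 1 + V_b² sinh²(κL) / [4E(V_b − E)] = 115.5, so T = 0.00865.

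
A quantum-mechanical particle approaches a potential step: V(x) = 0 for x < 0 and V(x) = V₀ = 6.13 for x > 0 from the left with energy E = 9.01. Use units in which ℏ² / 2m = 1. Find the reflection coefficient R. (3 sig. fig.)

R = 0.0771

On each side the TISE gives plane waves with k = √(2m(E − V))/ℏ: k₁ = √(2·½·9.01) = 3.002, k₂ = √(2·½·2.88) = 1.697.
Matching ψ and ψ′ at x = 0 gives r = (k₁ − k₂)/(k₁ + k₂), so R = r² = 0.07709 and T = 1 − R = 0.9229.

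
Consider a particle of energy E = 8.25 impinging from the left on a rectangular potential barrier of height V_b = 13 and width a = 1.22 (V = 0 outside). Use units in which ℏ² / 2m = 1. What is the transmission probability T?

T = 0.0180

Since E < V_b the interior solution is evanescent with decay constant κ = √(2m(V_b − E))/ℏ = 2.179.
κa = 2.659, sinh(κa) = 7.105.
Matching ψ, ψ′ at both faces gives T = [1 + V_b² sinh²(κa) / (4E(V_b − E))]⁻¹ = 1/55.43 = 0.0180.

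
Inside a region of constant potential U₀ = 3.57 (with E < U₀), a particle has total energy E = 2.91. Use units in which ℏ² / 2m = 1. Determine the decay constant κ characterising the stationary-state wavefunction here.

Since E < U₀ the TISE in this region is ψ'' = κ²ψ with κ = √(2m(U₀ − E))/ℏ.
κ = √(2 × 0.5 × 0.66) = 0.8124.

κ = 0.812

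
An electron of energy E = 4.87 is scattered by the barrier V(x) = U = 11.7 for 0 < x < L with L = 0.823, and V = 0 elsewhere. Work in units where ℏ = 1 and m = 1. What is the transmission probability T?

E < U: inside the barrier ψ ∝ e^{±κx} with κ = √(2m(U − E))/ℏ = 3.696.
κL = 3.042, sinh(κL) = 10.45.
Matching ψ, ψ′ at both faces gives T = [1 + U² sinh²(κL) / (4E(U − E))]⁻¹ = 1/113.3 = 0.00883.

T = 0.00883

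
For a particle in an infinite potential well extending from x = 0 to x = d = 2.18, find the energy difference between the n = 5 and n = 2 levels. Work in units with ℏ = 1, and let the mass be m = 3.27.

ΔE = 6.67

E_n = n²π²ℏ²/(2md²), so ΔE = (5² − 2²) π²ℏ²/(2md²).
ΔE = 21 × π² / (2 × 3.27 × 2.18²) = 6.669.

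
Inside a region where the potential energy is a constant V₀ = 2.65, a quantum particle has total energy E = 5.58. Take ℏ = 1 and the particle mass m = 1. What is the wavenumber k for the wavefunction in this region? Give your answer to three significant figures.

With E > V₀ the solution is oscillatory, ψ ∝ e^{±ikx} with k = √(2m(E − V₀))/ℏ.
k = √(2 × 1 × 2.93) = 2.421.

k = 2.42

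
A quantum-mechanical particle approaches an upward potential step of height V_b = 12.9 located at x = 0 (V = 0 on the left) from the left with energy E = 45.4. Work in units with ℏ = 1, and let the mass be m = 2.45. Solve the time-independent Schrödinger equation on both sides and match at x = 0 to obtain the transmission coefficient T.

The wavenumbers are k₁ = √(2mE)/ℏ = 14.92 on the left and k₂ = √(2m(E − V_b))/ℏ = 12.62 on the right.
Continuity of ψ and ψ′ at the step yields the reflection amplitude r = (k₁ − k₂)/(k₁ + k₂) = 0.08337; thus R = |r|² = 0.006951, T = 0.9930.

T = 0.993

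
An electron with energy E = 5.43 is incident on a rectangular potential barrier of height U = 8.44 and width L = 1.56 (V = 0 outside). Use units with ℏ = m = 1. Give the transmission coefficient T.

T = 0.00174

Since E < U the interior solution is evanescent with decay constant κ = √(2m(U − E))/ℏ = 2.454.
κL = 3.828, sinh(κL) = 22.96.
Matching ψ, ψ′ at both faces gives T = [1 + U² sinh²(κL) / (4E(U − E))]⁻¹ = 1/575.6 = 0.00174.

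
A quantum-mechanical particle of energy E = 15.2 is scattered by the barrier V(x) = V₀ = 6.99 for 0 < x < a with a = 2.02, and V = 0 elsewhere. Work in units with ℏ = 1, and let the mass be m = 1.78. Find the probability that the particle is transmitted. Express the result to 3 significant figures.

Above the barrier the interior wavenumber is k₂ = √(2m(E − V₀))/ℏ = 5.406, giving phase k₂a = 10.92.
T = [1 + V₀² sin²(k₂a) / (4E(E − V₀))]⁻¹ = 1/1.097 = 0.911.

T = 0.911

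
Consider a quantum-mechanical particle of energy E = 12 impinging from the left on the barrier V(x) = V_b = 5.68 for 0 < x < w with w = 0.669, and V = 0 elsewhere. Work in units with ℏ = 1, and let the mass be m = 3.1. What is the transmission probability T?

T = 0.926

Above the barrier the interior wavenumber is k₂ = √(2m(E − V_b))/ℏ = 6.260, giving phase k₂w = 4.188.
Matching at both interfaces gives T⁻¹ = 1 + V_b² sin²(k₂w) / [4E(E − V_b)] = 1.080, hence T = 0.926.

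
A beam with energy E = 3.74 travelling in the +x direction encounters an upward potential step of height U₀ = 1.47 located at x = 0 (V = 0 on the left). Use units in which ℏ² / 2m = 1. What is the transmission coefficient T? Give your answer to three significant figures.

T = 0.985

On each side the TISE gives plane waves with k = √(2m(E − V))/ℏ: k₁ = √(2·½·3.74) = 1.934, k₂ = √(2·½·2.27) = 1.507.
Continuity of ψ and ψ′ at the step yields the reflection amplitude r = (k₁ − k₂)/(k₁ + k₂) = 0.1242; thus R = |r|² = 0.01542, T = 0.9846.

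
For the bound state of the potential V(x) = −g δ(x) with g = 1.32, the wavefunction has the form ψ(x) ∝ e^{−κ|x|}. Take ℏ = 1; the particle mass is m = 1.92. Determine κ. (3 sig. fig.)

κ = 2.53

Integrate −(ℏ²/2m)ψ'' − gδ(x)ψ = Eψ from −ε to +ε: the ψ'' term gives ψ'(0⁺) − ψ'(0⁻) and the δ term gives −(2mg/ℏ²)ψ(0).
With ψ ∝ e^{−κ|x|} this yields −2κ = −2mg/ℏ², so κ = mg/ℏ² = 2.534.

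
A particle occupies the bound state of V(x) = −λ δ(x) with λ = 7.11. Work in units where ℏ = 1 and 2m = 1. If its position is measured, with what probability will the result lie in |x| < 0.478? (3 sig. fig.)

The normalised bound state is ψ = √κ e^{−κ|x|} with κ = mλ/ℏ² = 3.555.
P(|x| < d) = ∫_{−d}^{d} κ e^{−2κ|x|} dx = 1 − e^{−2κd} = 1 − e^{−3.399} = 0.9666.

P = 0.967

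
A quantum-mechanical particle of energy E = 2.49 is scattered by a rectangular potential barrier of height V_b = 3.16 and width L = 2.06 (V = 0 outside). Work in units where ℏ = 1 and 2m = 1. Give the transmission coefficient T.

E < V_b: inside the barrier ψ ∝ e^{±κx} with κ = √(2m(V_b − E))/ℏ = 0.8185.
κL = 1.686, sinh(κL) = 2.607.
Matching ψ, ψ′ at both faces gives T = [1 + V_b² sinh²(κL) / (4E(V_b − E))]⁻¹ = 1/11.17 = 0.0895.

T = 0.0895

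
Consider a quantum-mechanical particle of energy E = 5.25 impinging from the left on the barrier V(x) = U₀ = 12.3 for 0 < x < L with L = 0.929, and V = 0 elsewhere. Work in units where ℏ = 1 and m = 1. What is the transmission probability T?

E < U₀: inside the barrier ψ ∝ e^{±κx} with κ = √(2m(U₀ − E))/ℏ = 3.755.
κL = 3.488, sinh(κL) = 16.35.
The exact tunnelling result is T⁻¹ = 1 + U₀² sinh²(κL) / [4E(U₀ − E)] = 274.2, so T = 0.00365.

T = 0.00365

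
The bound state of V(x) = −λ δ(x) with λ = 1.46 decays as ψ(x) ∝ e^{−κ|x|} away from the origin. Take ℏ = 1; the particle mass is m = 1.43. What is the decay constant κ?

κ = 2.09

Integrating the TISE across x = 0 gives the cusp condition ψ'(0⁺) − ψ'(0⁻) = −(2mλ/ℏ²)ψ(0).
With ψ ∝ e^{−κ|x|} this yields −2κ = −2mλ/ℏ², so κ = mλ/ℏ² = 2.088.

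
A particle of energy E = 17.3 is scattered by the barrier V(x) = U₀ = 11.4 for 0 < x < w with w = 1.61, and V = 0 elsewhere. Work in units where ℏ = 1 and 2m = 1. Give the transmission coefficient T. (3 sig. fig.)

T = 0.867

Above the barrier the interior wavenumber is k₂ = √(2m(E − U₀))/ℏ = 2.429, giving phase k₂w = 3.911.
T = [1 + U₀² sin²(k₂w) / (4E(E − U₀))]⁻¹ = 1/1.154 = 0.867.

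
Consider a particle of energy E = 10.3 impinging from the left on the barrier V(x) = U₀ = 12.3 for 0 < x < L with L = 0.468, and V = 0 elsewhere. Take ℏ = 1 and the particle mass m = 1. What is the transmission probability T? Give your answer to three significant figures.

T = 0.319

E < U₀: inside the barrier ψ ∝ e^{±κx} with κ = √(2m(U₀ − E))/ℏ = 2.000.
κL = 0.9360, sinh(κL) = 1.079.
The exact tunnelling result is T⁻¹ = 1 + U₀² sinh²(κL) / [4E(U₀ − E)] = 3.137, so T = 0.319.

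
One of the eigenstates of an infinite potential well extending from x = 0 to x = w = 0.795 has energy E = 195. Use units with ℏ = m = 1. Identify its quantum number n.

n = 5

From E_n = n²π²ℏ²/(2mw²) invert to n = √(2mw²E)/(πℏ).
n = (0.795/π) × √(2 × 1 × 195) = 4.997 → n = 5.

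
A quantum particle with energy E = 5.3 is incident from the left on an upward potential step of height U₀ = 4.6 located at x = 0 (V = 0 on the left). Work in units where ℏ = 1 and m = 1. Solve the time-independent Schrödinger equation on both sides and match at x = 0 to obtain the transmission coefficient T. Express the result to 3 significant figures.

T = 0.782

The wavenumbers are k₁ = √(2mE)/ℏ = 3.256 on the left and k₂ = √(2m(E − U₀))/ℏ = 1.183 on the right.
Continuity of ψ and ψ′ at the step yields the reflection amplitude r = (k₁ − k₂)/(k₁ + k₂) = 0.4669; thus R = |r|² = 0.2180, T = 0.7820.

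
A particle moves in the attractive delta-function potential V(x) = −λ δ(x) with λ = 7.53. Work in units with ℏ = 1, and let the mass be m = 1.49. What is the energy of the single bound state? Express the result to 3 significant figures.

The bound state is ψ(x) = √κ e^{−κ|x|}. The derivative jump ψ'(0⁺) − ψ'(0⁻) = −(2mλ/ℏ²)ψ(0) fixes κ = mλ/ℏ² = 11.22.
Then E = −ℏ²κ²/(2m) = −mλ²/(2ℏ²) = -42.24.

E = -42.2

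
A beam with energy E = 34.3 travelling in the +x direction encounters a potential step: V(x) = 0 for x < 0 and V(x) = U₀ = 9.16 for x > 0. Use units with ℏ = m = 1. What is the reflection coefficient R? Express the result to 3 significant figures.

On each side the TISE gives plane waves with k = √(2m(E − V))/ℏ: k₁ = √(2·1·34.3) = 8.283, k₂ = √(2·1·25.14) = 7.091.
Continuity of ψ and ψ′ at the step yields the reflection amplitude r = (k₁ − k₂)/(k₁ + k₂) = 0.07752; thus R = |r|² = 0.006009, T = 0.9940.

R = 0.00601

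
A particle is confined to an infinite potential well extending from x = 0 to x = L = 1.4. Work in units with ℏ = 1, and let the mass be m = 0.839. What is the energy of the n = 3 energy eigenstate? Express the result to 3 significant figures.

E = 27.0

The infinite-well eigenfunctions ψ_n = √(2/L) sin(nπx/L) vanish at both walls, giving E_n = n²π²ℏ²/(2mL²).
E_3 = 3² × π² / (2 × 0.839 × 1.4²) = 27.01.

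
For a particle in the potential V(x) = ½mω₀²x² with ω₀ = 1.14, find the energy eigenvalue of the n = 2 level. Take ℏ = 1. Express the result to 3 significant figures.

Using E_n = (n + ½)ℏω₀: E_2 = 2.5 × 1.14 = 2.850.

E = 2.85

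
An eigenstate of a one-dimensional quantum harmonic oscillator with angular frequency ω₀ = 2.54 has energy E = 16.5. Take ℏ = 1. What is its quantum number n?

E_n = ℏω₀(n + ½) ⇒ n = E/(ℏω₀) − ½ = 16.5/2.54 − 0.5 = 5.996 → n = 6.

n = 6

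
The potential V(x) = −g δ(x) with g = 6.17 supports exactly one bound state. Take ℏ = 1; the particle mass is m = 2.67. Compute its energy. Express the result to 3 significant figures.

The bound state is ψ(x) = √κ e^{−κ|x|}. The derivative jump ψ'(0⁺) − ψ'(0⁻) = −(2mg/ℏ²)ψ(0) fixes κ = mg/ℏ² = 16.47.
Then E = −ℏ²κ²/(2m) = −mg²/(2ℏ²) = -50.82.

E = -50.8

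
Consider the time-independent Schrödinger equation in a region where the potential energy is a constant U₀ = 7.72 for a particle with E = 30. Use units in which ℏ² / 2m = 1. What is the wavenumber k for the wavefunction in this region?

With E > U₀ the solution is oscillatory, ψ ∝ e^{±ikx} with k = √(2m(E − U₀))/ℏ.
k = √(2 × 0.5 × 22.28) = 4.720.

k = 4.72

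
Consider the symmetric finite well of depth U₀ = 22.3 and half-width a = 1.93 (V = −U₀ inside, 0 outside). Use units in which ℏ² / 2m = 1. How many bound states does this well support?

N = 6

The dimensionless depth is z₀ = a√(2mU₀)/ℏ = 1.93 × √(22.30) = 9.114.
The even/odd transcendental equations gain one root per π/2 in z₀, giving N = 1 + ⌊2z₀/π⌋ = 1 + ⌊5.802⌋ = 6.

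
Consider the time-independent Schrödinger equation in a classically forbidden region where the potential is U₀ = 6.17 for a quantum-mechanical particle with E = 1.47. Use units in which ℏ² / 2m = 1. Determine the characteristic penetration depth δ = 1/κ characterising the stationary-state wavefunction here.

Since E < U₀ the TISE in this region is ψ'' = κ²ψ with κ = √(2m(U₀ − E))/ℏ.
κ = √(2 × 0.5 × 4.7) = 2.168. The penetration depth is δ = 1/κ = 0.461.

δ = 0.461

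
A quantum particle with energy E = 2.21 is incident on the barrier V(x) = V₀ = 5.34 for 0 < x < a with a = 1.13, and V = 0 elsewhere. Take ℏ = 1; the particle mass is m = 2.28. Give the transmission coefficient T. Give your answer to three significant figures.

T = 0.000760

E < V₀: inside the barrier ψ ∝ e^{±κx} with κ = √(2m(V₀ − E))/ℏ = 3.778.
κa = 4.269, sinh(κa) = 35.72.
The exact tunnelling result is T⁻¹ = 1 + V₀² sinh²(κa) / [4E(V₀ − E)] = 1316, so T = 0.000760.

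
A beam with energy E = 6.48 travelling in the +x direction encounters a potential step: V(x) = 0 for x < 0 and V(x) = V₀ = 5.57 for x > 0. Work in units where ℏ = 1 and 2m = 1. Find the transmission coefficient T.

The wavenumbers are k₁ = √(2mE)/ℏ = 2.546 on the left and k₂ = √(2m(E − V₀))/ℏ = 0.9539 on the right.
Continuity of ψ and ψ′ at the step yields the reflection amplitude r = (k₁ − k₂)/(k₁ + k₂) = 0.4548; thus R = |r|² = 0.2069, T = 0.7931.

T = 0.793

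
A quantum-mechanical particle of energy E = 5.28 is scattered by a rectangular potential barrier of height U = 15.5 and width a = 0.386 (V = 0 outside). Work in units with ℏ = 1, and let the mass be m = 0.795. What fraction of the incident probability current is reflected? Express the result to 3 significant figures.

Since E < U the interior solution is evanescent with decay constant κ = √(2m(U − E))/ℏ = 4.031.
κa = 1.556, sinh(κa) = 2.264.
Matching ψ, ψ′ at both faces gives T = [1 + U² sinh²(κa) / (4E(U − E))]⁻¹ = 1/6.707 = 0.149.
R = 1 − T = 0.851.

R = 0.851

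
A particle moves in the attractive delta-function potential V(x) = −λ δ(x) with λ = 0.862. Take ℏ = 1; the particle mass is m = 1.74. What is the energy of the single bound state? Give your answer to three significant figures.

E = -0.646

The bound state is ψ(x) = √κ e^{−κ|x|}. The derivative jump ψ'(0⁺) − ψ'(0⁻) = −(2mλ/ℏ²)ψ(0) fixes κ = mλ/ℏ² = 1.500.
Then E = −ℏ²κ²/(2m) = −mλ²/(2ℏ²) = -0.6464.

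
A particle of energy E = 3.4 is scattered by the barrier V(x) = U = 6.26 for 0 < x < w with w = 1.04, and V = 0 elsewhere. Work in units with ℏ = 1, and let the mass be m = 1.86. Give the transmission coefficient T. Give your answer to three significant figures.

E < U: inside the barrier ψ ∝ e^{±κx} with κ = √(2m(U − E))/ℏ = 3.262.
κw = 3.392, sinh(κw) = 14.85.
Matching ψ, ψ′ at both faces gives T = [1 + U² sinh²(κw) / (4E(U − E))]⁻¹ = 1/223.2 = 0.00448.

T = 0.00448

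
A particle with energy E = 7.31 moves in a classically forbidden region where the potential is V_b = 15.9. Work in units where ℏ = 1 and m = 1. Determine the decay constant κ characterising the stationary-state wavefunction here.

Since E < V_b the TISE in this region is ψ'' = κ²ψ with κ = √(2m(V_b − E))/ℏ.
κ = √(2 × 1 × 8.59) = 4.145.

κ = 4.14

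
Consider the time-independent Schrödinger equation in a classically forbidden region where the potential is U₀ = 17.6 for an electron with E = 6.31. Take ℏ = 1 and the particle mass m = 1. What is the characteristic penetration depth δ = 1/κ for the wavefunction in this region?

δ = 0.210

Since E < U₀ the TISE in this region is ψ'' = κ²ψ with κ = √(2m(U₀ − E))/ℏ.
κ = √(2 × 1 × 11.29) = 4.752. The penetration depth is δ = 1/κ = 0.210.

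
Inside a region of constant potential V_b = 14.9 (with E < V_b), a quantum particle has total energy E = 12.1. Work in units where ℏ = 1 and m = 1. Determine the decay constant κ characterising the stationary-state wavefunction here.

κ = 2.37

Since E < V_b the TISE in this region is ψ'' = κ²ψ with κ = √(2m(V_b − E))/ℏ.
κ = √(2 × 1 × 2.8) = 2.366.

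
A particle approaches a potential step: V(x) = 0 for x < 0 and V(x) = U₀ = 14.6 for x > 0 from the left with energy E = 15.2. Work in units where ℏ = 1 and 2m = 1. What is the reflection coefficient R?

On each side the TISE gives plane waves with k = √(2m(E − V))/ℏ: k₁ = √(2·½·15.2) = 3.899, k₂ = √(2·½·0.6) = 0.7746.
Continuity of ψ and ψ′ at the step yields the reflection amplitude r = (k₁ − k₂)/(k₁ + k₂) = 0.6685; thus R = |r|² = 0.4469, T = 0.5531.

R = 0.447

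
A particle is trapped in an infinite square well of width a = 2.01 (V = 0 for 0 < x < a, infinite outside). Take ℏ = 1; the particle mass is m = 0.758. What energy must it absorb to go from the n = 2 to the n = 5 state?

ΔE = 33.8

E_n = n²π²ℏ²/(2ma²), so ΔE = (5² − 2²) π²ℏ²/(2ma²).
ΔE = 21 × π² / (2 × 0.758 × 2.01²) = 33.84.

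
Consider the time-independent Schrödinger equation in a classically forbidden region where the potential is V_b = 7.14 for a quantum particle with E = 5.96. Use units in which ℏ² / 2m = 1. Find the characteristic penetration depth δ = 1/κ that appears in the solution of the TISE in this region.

Since E < V_b the TISE in this region is ψ'' = κ²ψ with κ = √(2m(V_b − E))/ℏ.
κ = √(2 × 0.5 × 1.18) = 1.086. The penetration depth is δ = 1/κ = 0.921.

δ = 0.921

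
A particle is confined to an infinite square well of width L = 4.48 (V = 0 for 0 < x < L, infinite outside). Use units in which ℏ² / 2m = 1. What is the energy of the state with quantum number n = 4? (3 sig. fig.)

E = 7.87

The infinite-well eigenfunctions ψ_n = √(2/L) sin(nπx/L) vanish at both walls, giving E_n = n²π²ℏ²/(2mL²).
E_4 = 4² × π² / (2 × 0.5 × 4.48²) = 7.868.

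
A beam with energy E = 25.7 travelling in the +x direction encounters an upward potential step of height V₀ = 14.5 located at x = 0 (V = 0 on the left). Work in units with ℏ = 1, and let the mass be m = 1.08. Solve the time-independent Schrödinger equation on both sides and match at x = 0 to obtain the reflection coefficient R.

The wavenumbers are k₁ = √(2mE)/ℏ = 7.451 on the left and k₂ = √(2m(E − V₀))/ℏ = 4.919 on the right.
Continuity of ψ and ψ′ at the step yields the reflection amplitude r = (k₁ − k₂)/(k₁ + k₂) = 0.2047; thus R = |r|² = 0.04191, T = 0.9581.

R = 0.0419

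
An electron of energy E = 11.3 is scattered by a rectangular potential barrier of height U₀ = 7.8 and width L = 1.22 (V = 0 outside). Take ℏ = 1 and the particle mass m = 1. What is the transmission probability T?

T = 0.997

Above the barrier the interior wavenumber is k₂ = √(2m(E − U₀))/ℏ = 2.646, giving phase k₂L = 3.228.
Matching at both interfaces gives T⁻¹ = 1 + U₀² sin²(k₂L) / [4E(E − U₀)] = 1.003, hence T = 0.997.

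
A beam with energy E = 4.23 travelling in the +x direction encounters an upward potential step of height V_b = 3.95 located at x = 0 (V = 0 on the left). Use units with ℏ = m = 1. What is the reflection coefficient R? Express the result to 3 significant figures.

R = 0.349

On each side the TISE gives plane waves with k = √(2m(E − V))/ℏ: k₁ = √(2·1·4.23) = 2.909, k₂ = √(2·1·0.28) = 0.7483.
Continuity of ψ and ψ′ at the step yields the reflection amplitude r = (k₁ − k₂)/(k₁ + k₂) = 0.5907; thus R = |r|² = 0.3490, T = 0.6510.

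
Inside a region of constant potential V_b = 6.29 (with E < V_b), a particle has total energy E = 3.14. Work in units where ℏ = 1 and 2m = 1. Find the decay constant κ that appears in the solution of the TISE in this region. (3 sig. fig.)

Since E < V_b the TISE in this region is ψ'' = κ²ψ with κ = √(2m(V_b − E))/ℏ.
κ = √(2 × 0.5 × 3.15) = 1.775.

κ = 1.77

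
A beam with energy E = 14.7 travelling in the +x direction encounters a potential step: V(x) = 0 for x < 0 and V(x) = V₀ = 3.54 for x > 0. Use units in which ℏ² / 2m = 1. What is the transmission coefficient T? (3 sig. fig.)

The wavenumbers are k₁ = √(2mE)/ℏ = 3.834 on the left and k₂ = √(2m(E − V₀))/ℏ = 3.341 on the right.
Matching ψ and ψ′ at x = 0 gives r = (k₁ − k₂)/(k₁ + k₂), so R = r² = 0.004729 and T = 1 − R = 0.9953.

T = 0.995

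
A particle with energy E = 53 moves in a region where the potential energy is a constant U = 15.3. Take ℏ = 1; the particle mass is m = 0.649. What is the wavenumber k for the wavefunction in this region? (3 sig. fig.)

With E > U the solution is oscillatory, ψ ∝ e^{±ikx} with k = √(2m(E − U))/ℏ.
k = √(2 × 0.649 × 37.7) = 6.995.

k = 7.00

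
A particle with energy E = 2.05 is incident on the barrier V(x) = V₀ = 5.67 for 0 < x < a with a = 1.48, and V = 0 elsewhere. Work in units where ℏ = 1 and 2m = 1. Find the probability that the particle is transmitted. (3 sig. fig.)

T = 0.0132

E < V₀: inside the barrier ψ ∝ e^{±κx} with κ = √(2m(V₀ − E))/ℏ = 1.903.
κa = 2.816, sinh(κa) = 8.324.
Matching ψ, ψ′ at both faces gives T = [1 + V₀² sinh²(κa) / (4E(V₀ − E))]⁻¹ = 1/76.04 = 0.0132.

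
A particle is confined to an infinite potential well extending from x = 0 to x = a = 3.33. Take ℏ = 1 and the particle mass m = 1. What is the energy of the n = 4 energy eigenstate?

Requiring ψ(0) = ψ(a) = 0 quantises k = nπ/a, hence E_n = ℏ²k²/2m = n²π²ℏ²/(2ma²).
E_4 = 4² × π² / (2 × 1 × 3.33²) = 7.120.

E = 7.12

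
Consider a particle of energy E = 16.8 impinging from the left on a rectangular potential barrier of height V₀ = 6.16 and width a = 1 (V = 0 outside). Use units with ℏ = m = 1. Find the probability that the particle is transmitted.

T = 0.950

E > V₀: inside the barrier k₂ = √(2m(E − V₀))/ℏ = 4.613, k₂a = 4.613.
Matching at both interfaces gives T⁻¹ = 1 + V₀² sin²(k₂a) / [4E(E − V₀)] = 1.053, hence T = 0.950.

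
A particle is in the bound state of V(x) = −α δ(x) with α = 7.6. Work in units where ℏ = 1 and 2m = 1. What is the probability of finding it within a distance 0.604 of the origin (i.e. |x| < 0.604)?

P = 0.990

The normalised bound state is ψ = √κ e^{−κ|x|} with κ = mα/ℏ² = 3.800.
P(|x| < d) = ∫_{−d}^{d} κ e^{−2κ|x|} dx = 1 − e^{−2κd} = 1 − e^{−4.590} = 0.9899.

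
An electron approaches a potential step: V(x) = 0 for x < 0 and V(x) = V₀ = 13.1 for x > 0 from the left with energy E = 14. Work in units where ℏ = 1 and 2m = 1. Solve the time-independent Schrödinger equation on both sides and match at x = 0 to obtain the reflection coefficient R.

On each side the TISE gives plane waves with k = √(2m(E − V))/ℏ: k₁ = √(2·½·14) = 3.742, k₂ = √(2·½·0.9) = 0.9487.
Matching ψ and ψ′ at x = 0 gives r = (k₁ − k₂)/(k₁ + k₂), so R = r² = 0.3546 and T = 1 − R = 0.6454.

R = 0.355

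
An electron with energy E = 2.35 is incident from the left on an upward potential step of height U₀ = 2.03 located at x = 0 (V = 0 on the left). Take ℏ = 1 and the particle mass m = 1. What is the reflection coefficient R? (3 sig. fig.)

R = 0.212

The wavenumbers are k₁ = √(2mE)/ℏ = 2.168 on the left and k₂ = √(2m(E − U₀))/ℏ = 0.8000 on the right.
Continuity of ψ and ψ′ at the step yields the reflection amplitude r = (k₁ − k₂)/(k₁ + k₂) = 0.4609; thus R = |r|² = 0.2124, T = 0.7876.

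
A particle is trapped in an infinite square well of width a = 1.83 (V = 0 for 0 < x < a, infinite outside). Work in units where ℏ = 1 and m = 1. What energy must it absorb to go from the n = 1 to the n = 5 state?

E_n = n²π²ℏ²/(2ma²), so ΔE = (5² − 1²) π²ℏ²/(2ma²).
ΔE = 24 × π² / (2 × 1 × 1.83²) = 35.37.

ΔE = 35.4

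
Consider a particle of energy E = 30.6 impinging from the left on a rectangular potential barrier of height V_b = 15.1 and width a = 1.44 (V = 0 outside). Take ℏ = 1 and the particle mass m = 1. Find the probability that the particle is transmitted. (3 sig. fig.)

T = 0.895

E > V_b: inside the barrier k₂ = √(2m(E − V_b))/ℏ = 5.568, k₂a = 8.018.
Matching at both interfaces gives T⁻¹ = 1 + V_b² sin²(k₂a) / [4E(E − V_b)] = 1.117, hence T = 0.895.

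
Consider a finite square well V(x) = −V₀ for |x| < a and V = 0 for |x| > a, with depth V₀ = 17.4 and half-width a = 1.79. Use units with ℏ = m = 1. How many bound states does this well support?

N = 7

The dimensionless depth is z₀ = a√(2mV₀)/ℏ = 1.79 × √(34.80) = 10.56.
A new bound state (alternating even/odd) appears each time z₀ passes a multiple of π/2, so N = ⌊2z₀/π⌋ + 1 = ⌊6.722⌋ + 1 = 7.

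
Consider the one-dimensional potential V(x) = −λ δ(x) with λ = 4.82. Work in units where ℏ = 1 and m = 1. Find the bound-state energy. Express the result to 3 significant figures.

The bound state is ψ(x) = √κ e^{−κ|x|}. The derivative jump ψ'(0⁺) − ψ'(0⁻) = −(2mλ/ℏ²)ψ(0) fixes κ = mλ/ℏ² = 4.820.
Then E = −ℏ²κ²/(2m) = −mλ²/(2ℏ²) = -11.62.

E = -11.6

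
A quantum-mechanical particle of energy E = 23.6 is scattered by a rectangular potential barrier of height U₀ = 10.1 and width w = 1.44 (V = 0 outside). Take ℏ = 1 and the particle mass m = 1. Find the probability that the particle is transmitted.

Above the barrier the interior wavenumber is k₂ = √(2m(E − U₀))/ℏ = 5.196, giving phase k₂w = 7.482.
T = [1 + U₀² sin²(k₂w) / (4E(E − U₀))]⁻¹ = 1/1.069 = 0.935.

T = 0.935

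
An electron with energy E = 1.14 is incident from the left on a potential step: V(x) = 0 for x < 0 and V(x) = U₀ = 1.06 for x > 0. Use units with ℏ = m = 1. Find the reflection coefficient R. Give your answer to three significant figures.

R = 0.338

On each side the TISE gives plane waves with k = √(2m(E − V))/ℏ: k₁ = √(2·1·1.14) = 1.510, k₂ = √(2·1·0.08) = 0.4000.
Matching ψ and ψ′ at x = 0 gives r = (k₁ − k₂)/(k₁ + k₂), so R = r² = 0.3377 and T = 1 − R = 0.6623.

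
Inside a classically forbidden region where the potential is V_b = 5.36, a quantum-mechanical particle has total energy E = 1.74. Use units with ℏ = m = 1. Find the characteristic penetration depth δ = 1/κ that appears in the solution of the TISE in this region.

Since E < V_b the TISE in this region is ψ'' = κ²ψ with κ = √(2m(V_b − E))/ℏ.
κ = √(2 × 1 × 3.62) = 2.691. The penetration depth is δ = 1/κ = 0.372.

δ = 0.372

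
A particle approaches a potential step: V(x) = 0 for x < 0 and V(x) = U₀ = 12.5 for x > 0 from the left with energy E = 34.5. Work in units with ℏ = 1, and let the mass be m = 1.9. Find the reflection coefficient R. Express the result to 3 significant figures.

The wavenumbers are k₁ = √(2mE)/ℏ = 11.45 on the left and k₂ = √(2m(E − U₀))/ℏ = 9.143 on the right.
Matching ψ and ψ′ at x = 0 gives r = (k₁ − k₂)/(k₁ + k₂), so R = r² = 0.01255 and T = 1 − R = 0.9875.

R = 0.0125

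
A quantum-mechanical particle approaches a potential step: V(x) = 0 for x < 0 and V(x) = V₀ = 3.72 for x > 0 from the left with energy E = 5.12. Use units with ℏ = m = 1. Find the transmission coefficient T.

T = 0.902

On each side the TISE gives plane waves with k = √(2m(E − V))/ℏ: k₁ = √(2·1·5.12) = 3.200, k₂ = √(2·1·1.4) = 1.673.
Continuity of ψ and ψ′ at the step yields the reflection amplitude r = (k₁ − k₂)/(k₁ + k₂) = 0.3133; thus R = |r|² = 0.09814, T = 0.9019.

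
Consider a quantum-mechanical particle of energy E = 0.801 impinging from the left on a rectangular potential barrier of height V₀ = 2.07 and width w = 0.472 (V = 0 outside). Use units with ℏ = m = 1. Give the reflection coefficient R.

E < V₀: inside the barrier ψ ∝ e^{±κx} with κ = √(2m(V₀ − E))/ℏ = 1.593.
κw = 0.7519, sinh(κw) = 0.8248.
The exact tunnelling result is T⁻¹ = 1 + V₀² sinh²(κw) / [4E(V₀ − E)] = 1.717, so T = 0.582.
R = 1 − T = 0.418.

R = 0.418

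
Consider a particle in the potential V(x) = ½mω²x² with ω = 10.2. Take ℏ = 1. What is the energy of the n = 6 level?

Using E_n = (n + ½)ℏω: E_6 = 6.5 × 10.2 = 66.30.

E = 66.3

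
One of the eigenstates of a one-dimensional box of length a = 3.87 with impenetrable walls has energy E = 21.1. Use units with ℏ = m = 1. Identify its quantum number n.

From E_n = n²π²ℏ²/(2ma²) invert to n = √(2ma²E)/(πℏ).
n = (3.87/π) × √(2 × 1 × 21.1) = 8.002 → n = 8.

n = 8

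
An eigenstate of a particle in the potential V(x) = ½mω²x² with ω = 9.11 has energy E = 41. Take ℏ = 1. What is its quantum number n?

Invert E_n = (n + ½)ℏω: n = E/ℏω − ½ = 4.001, so n = 4.

n = 4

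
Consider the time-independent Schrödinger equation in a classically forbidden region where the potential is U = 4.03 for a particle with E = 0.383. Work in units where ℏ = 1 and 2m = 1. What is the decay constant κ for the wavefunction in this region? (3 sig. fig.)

Since E < U the TISE in this region is ψ'' = κ²ψ with κ = √(2m(U − E))/ℏ.
κ = √(2 × 0.5 × 3.647) = 1.910.

κ = 1.91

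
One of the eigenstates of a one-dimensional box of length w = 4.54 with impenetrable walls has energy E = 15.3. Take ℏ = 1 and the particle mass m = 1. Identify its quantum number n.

n = 8

For an infinite well E_n = n²π²ℏ²/(2mw²), so n = (w/πℏ)√(2mE).
n = (4.54/π) × √(2 × 1 × 15.3) = 7.994 → n = 8.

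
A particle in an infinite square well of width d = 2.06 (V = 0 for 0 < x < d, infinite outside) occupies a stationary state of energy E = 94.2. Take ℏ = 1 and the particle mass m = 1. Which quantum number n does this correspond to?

n = 9

From E_n = n²π²ℏ²/(2md²) invert to n = √(2md²E)/(πℏ).
n = (2.06/π) × √(2 × 1 × 94.2) = 9.000 → n = 9.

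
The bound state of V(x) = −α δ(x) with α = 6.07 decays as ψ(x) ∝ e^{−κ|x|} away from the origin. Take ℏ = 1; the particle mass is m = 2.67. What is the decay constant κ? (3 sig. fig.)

Integrate −(ℏ²/2m)ψ'' − αδ(x)ψ = Eψ from −ε to +ε: the ψ'' term gives ψ'(0⁺) − ψ'(0⁻) and the δ term gives −(2mα/ℏ²)ψ(0).
With ψ ∝ e^{−κ|x|} this yields −2κ = −2mα/ℏ², so κ = mα/ℏ² = 16.21.

κ = 16.2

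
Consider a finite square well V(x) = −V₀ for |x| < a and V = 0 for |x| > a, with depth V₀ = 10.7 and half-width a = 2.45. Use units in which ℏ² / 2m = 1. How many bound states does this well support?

N = 6

The dimensionless depth is z₀ = a√(2mV₀)/ℏ = 2.45 × √(10.70) = 8.014.
The even/odd transcendental equations gain one root per π/2 in z₀, giving N = 1 + ⌊2z₀/π⌋ = 1 + ⌊5.102⌋ = 6.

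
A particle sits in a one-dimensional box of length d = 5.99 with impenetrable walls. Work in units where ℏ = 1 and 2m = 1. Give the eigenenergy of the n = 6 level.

E = 9.90

The infinite-well eigenfunctions ψ_n = √(2/d) sin(nπx/d) vanish at both walls, giving E_n = n²π²ℏ²/(2md²).
E_6 = 6² × π² / (2 × 0.5 × 5.99²) = 9.903.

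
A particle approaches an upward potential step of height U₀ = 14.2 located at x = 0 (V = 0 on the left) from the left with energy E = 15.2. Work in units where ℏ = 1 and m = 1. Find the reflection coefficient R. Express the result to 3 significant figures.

The wavenumbers are k₁ = √(2mE)/ℏ = 5.514 on the left and k₂ = √(2m(E − U₀))/ℏ = 1.414 on the right.
Matching ψ and ψ′ at x = 0 gives r = (k₁ − k₂)/(k₁ + k₂), so R = r² = 0.3501 and T = 1 − R = 0.6499.

R = 0.350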